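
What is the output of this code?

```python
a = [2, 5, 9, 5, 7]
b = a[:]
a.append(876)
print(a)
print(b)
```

Key concept: slice [:] creates copy.
Step by step:
`a = [2, 5, 9, 5, 7]` → a = [2, 5, 9, 5, 7]
`b = a[:]` → b = [2, 5, 9, 5, 7]
`a.append(876)` → a = [2, 5, 9, 5, 7, 876]
`print(a)` → prints [2, 5, 9, 5, 7, 876]
`print(b)` → prints [2, 5, 9, 5, 7]

Answer:
[2, 5, 9, 5, 7, 876]
[2, 5, 9, 5, 7]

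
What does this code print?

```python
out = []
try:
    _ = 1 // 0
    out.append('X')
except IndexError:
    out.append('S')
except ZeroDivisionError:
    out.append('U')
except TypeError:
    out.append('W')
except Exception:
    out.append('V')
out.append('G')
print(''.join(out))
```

Execution trace: 'U' (except ZeroDivisionError) → 'G' (after the try/except). Output: UG

Answer: UG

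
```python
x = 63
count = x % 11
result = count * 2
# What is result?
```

Trace:
`x = 63` → x = 63
`count = x % 11` → count = 8
`result = count * 2` → result = 16
So result = 16

Answer: 16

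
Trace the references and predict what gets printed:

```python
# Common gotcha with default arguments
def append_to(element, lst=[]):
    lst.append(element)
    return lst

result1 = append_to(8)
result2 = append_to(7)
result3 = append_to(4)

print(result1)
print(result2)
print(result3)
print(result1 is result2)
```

Key concept: mutable default argument gotcha.
Step by step:
`result1 = append_to(8)` → result1 = [8]
`result2 = append_to(7)` → result1 = [8, 7] (same object as result2); result2 = [8, 7] (same object as result1)
`result3 = append_to(4)` → result1 = [8, 7, 4] (same object as result2, result3); result2 = [8, 7, 4] (same object as result1, result3); result3 = [8, 7, 4] (same object as result1, result2)
`print(result1)` → prints [8, 7, 4]
`print(result2)` → prints [8, 7, 4]
`print(result3)` → prints [8, 7, 4]
`print(result1 is result2)` → prints True

Answer:
[8, 7, 4]
[8, 7, 4]
[8, 7, 4]
True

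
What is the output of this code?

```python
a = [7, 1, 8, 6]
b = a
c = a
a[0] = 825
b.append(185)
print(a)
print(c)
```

Key concept: multiple aliases.
Step by step:
`a = [7, 1, 8, 6]` → a = [7, 1, 8, 6]
`b = a` → b = [7, 1, 8, 6] (same object as a)
`c = a` → c = [7, 1, 8, 6] (same object as a, b)
`a[0] = 825` → a = [825, 1, 8, 6] (same object as b, c); b = [825, 1, 8, 6] (same object as a, c); c = [825, 1, 8, 6] (same object as a, b)
`b.append(185)` → a = [825, 1, 8, 6, 185] (same object as b, c); b = [825, 1, 8, 6, 185] (same object as a, c); c = [825, 1, 8, 6, 185] (same object as a, b)
`print(a)` → prints [825, 1, 8, 6, 185]
`print(c)` → prints [825, 1, 8, 6, 185]

Answer:
[825, 1, 8, 6, 185]
[825, 1, 8, 6, 185]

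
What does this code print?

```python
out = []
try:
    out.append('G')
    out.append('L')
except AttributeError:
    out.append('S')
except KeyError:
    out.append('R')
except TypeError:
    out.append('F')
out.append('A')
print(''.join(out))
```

Execution trace: 'G' (try body) → 'L' (try body, no exception) → 'A' (after the try/except). Output: GLA

Answer: GLA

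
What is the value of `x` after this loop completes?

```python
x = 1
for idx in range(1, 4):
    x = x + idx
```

Start at 1, add 1 through 3
`x` takes the values: 1 → 2 → 4 → 7

Answer: 7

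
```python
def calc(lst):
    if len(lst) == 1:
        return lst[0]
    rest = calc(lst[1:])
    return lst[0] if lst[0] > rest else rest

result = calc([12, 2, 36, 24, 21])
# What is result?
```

Recursive max over [12, 2, 36, 24, 21] = 36

Answer: 36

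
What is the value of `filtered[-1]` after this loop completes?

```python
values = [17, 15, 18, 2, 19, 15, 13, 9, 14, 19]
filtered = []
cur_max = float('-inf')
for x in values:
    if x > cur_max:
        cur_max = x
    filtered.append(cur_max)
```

Running max ends at 19
`filtered` takes the values: [] → [17] → [17, 17] → [17, 17, 18] → [17, 17, 18, 18] → [17, 17, 18, 18, 19] → [17, 17, 18, 18, 19, 19] → [17, 17, 18, 18, 19, 19, 19] → [17, 17, 18, 18, 19, 19, 19, 19] → [17, 17, 18, 18, 19, 19, 19, 19, 19] → [17, 17, 18, 18, 19, 19, 19, 19, 19, 19]
So `filtered[-1]` = 19

Answer: 19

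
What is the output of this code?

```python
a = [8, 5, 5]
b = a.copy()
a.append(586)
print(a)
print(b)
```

Key concept: list.copy() creates independent copy.
Step by step:
`a = [8, 5, 5]` → a = [8, 5, 5]
`b = a.copy()` → b = [8, 5, 5]
`a.append(586)` → a = [8, 5, 5, 586]
`print(a)` → prints [8, 5, 5, 586]
`print(b)` → prints [8, 5, 5]

Answer:
[8, 5, 5, 586]
[8, 5, 5]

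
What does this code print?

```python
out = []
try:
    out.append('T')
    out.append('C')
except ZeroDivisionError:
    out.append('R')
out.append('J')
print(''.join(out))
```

Execution trace: 'T' (try body) → 'C' (try body, no exception) → 'J' (after the try/except). Output: TCJ

Answer: TCJ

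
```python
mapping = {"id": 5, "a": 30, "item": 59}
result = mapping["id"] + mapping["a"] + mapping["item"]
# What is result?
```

Trace:
`mapping = {"id": 5, "a": 30, "item": 59}` → mapping = {'id': 5, 'a': 30, 'item': 59}
`result = mapping["id"] + mapping["a"] + mapping["item"]` → result = 94
So result = 94

Answer: 94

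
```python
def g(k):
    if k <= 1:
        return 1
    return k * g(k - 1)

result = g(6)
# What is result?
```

g(6) = 6 * 5 * 4 * 3 * 2 * 1 = 720

Answer: 720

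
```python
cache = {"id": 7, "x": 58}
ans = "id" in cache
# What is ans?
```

Trace:
`cache = {"id": 7, "x": 58}` → cache = {'id': 7, 'x': 58}
`ans = "id" in cache` → ans = True
So ans = True

Answer: True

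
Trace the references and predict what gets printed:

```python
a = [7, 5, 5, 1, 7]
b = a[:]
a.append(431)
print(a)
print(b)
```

Key concept: slice [:] creates copy.
Step by step:
`a = [7, 5, 5, 1, 7]` → a = [7, 5, 5, 1, 7]
`b = a[:]` → b = [7, 5, 5, 1, 7]
`a.append(431)` → a = [7, 5, 5, 1, 7, 431]
`print(a)` → prints [7, 5, 5, 1, 7, 431]
`print(b)` → prints [7, 5, 5, 1, 7]

Answer:
[7, 5, 5, 1, 7, 431]
[7, 5, 5, 1, 7]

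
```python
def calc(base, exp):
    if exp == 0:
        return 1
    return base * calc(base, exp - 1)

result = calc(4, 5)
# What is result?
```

calc(4, 5) = 4 * 4 * 4 * 4 * 4 = 1024

Answer: 1024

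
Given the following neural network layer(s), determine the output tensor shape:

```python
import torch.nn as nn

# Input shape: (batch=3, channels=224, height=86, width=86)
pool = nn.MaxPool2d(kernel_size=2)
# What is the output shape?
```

Input: (3, 224, 86, 86) -> Output: (3, 224, 43, 43)

Answer: (3, 224, 43, 43)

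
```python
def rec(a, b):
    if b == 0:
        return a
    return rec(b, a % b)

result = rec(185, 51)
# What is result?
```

rec(185, 51) -> rec(51, 32) -> rec(32, 19) -> rec(19, 13) -> rec(13, 6) -> rec(6, 1) -> rec(1, 0) -> 1

Answer: 1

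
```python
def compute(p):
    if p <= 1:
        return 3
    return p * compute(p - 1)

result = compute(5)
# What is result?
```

compute(5) = 5 * 4 * 3 * 2 * 3 = 360

Answer: 360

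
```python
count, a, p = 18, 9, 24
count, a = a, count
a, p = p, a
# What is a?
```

Trace:
`count, a, p = 18, 9, 24` → count = 18; a = 9; p = 24
`count, a = a, count` → count = 9; a = 18
`a, p = p, a` → a = 24; p = 18
So a = 24

Answer: 24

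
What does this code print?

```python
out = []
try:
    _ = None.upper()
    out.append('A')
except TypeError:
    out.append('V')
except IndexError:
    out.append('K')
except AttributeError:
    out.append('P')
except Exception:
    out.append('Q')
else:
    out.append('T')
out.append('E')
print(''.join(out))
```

Execution trace: 'P' (except AttributeError) → 'E' (after the try/except). Output: PE

Answer: PE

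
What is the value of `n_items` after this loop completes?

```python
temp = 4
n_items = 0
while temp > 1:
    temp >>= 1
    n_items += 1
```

Count right shifts until 1
`n_items` takes the values: 0 → 1 → 2

Answer: 2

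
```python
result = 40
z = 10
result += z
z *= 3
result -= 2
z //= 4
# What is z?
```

Trace:
`result = 40` → result = 40
`z = 10` → z = 10
`result += z` → result = 50
`z *= 3` → z = 30
`result -= 2` → result = 48
`z //= 4` → z = 7
So z = 7

Answer: 7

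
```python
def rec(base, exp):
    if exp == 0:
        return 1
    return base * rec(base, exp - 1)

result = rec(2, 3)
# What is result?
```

rec(2, 3) = 2 * 2 * 2 = 8

Answer: 8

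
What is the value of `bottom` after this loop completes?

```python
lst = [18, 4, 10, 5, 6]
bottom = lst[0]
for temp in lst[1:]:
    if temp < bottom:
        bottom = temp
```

Minimum of [18, 4, 10, 5, 6]
`bottom` takes the values: 18 → 4

Answer: 4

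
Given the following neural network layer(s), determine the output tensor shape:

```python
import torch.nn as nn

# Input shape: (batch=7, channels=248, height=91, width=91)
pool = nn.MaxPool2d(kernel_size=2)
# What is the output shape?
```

Input: (7, 248, 91, 91) -> Output: (7, 248, 45, 45)

Answer: (7, 248, 45, 45)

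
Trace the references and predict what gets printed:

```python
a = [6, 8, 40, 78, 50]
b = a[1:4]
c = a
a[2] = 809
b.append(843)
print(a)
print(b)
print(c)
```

Key concept: slice vs alias.
Step by step:
`a = [6, 8, 40, 78, 50]` → a = [6, 8, 40, 78, 50]
`b = a[1:4]` → b = [8, 40, 78]
`c = a` → c = [6, 8, 40, 78, 50] (same object as a)
`a[2] = 809` → a = [6, 8, 809, 78, 50] (same object as c); c = [6, 8, 809, 78, 50] (same object as a)
`b.append(843)` → b = [8, 40, 78, 843]
`print(a)` → prints [6, 8, 809, 78, 50]
`print(b)` → prints [8, 40, 78, 843]
`print(c)` → prints [6, 8, 809, 78, 50]

Answer:
[6, 8, 809, 78, 50]
[8, 40, 78, 843]
[6, 8, 809, 78, 50]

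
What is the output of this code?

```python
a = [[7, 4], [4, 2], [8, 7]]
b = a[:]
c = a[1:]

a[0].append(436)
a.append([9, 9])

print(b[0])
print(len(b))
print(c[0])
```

Key concept: slice with nested mutation.
Step by step:
`a = [[7, 4], [4, 2], [8, 7]]` → a = [[7, 4], [4, 2], [8, 7]]
`b = a[:]` → b = [[7, 4], [4, 2], [8, 7]]
`c = a[1:]` → c = [[4, 2], [8, 7]]
`a[0].append(436)` → a = [[7, 4, 436], [4, 2], [8, 7]]; b = [[7, 4, 436], [4, 2], [8, 7]]
`a.append([9, 9])` → a = [[7, 4, 436], [4, 2], [8, 7], [9, 9]]
`print(b[0])` → prints [7, 4, 436]
`print(len(b))` → prints 3
`print(c[0])` → prints [4, 2]

Answer:
[7, 4, 436]
3
[4, 2]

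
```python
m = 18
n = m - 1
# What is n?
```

Trace:
`m = 18` → m = 18
`n = m - 1` → n = 17
So n = 17

Answer: 17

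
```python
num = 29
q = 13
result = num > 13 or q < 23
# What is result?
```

Trace:
`num = 29` → num = 29
`q = 13` → q = 13
`result = num > 13 or q < 23` → result = True
So result = True

Answer: True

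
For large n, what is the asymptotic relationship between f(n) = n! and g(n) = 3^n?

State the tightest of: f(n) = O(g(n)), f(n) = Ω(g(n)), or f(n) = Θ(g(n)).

n! vs 3^n: f(n) = Ω(g(n)) but not O(g(n)) — n! grows strictly faster than 3^n.

Answer: f(n) = Ω(g(n)) but not O(g(n)) — n! grows strictly faster than 3^n.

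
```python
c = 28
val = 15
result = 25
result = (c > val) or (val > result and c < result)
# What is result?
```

Trace:
`c = 28` → c = 28
`val = 15` → val = 15
`result = 25` → result = 25
`result = (c > val) or (val > result and c < result)` → result = True
So result = True

Answer: True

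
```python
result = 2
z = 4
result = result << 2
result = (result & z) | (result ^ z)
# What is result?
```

Trace:
`result = 2` → result = 2
`z = 4` → z = 4
`result = result << 2` → result = 8
`result = (result & z) | (result ^ z)` → result = 12
So result = 12

Answer: 12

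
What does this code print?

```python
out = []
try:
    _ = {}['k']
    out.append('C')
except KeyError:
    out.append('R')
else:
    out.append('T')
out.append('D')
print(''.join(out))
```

Execution trace: 'R' (except KeyError) → 'D' (after the try/except). Output: RD

Answer: RD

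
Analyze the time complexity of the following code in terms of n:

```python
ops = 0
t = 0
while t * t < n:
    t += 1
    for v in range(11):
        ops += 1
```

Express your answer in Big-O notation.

Each loop level contributes: √n × 1. Multiplying the contributions gives O(√n).

Answer: O(√n)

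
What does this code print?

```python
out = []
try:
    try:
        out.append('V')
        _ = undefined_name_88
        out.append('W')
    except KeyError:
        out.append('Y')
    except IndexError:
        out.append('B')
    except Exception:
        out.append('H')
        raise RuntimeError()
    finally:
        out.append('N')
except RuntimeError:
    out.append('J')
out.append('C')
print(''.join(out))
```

Execution trace: 'V' (inner try body) → 'H' (inner except Exception) → 'N' (inner finally) → 'J' (outer except RuntimeError) → 'C' (after the try/except). Output: VHNJC

Answer: VHNJC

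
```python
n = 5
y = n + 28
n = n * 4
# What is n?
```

Trace:
`n = 5` → n = 5
`y = n + 28` → y = 33
`n = n * 4` → n = 20
So n = 20

Answer: 20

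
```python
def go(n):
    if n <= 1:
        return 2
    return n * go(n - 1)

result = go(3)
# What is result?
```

go(3) = 3 * 2 * 2 = 12

Answer: 12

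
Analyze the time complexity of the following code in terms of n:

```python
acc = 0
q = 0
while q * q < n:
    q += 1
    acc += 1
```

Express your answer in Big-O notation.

Each loop level contributes: √n. Multiplying the contributions gives O(√n).

Answer: O(√n)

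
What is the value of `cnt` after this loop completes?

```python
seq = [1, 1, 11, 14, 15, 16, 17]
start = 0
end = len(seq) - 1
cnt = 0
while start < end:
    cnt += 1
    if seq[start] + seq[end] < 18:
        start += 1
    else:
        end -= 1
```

Steps to find pair summing to 18
`cnt` takes the values: 0 → 1 → 2 → 3 → 4 → 5 → 6

Answer: 6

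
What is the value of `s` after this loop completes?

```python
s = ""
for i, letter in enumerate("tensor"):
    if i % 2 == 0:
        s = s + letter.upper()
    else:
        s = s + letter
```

Uppercase even positions in 'tensor'
`s` takes the values: "" → "T" → "Te" → "TeN" → "TeNs" → "TeNsO" → "TeNsOr"

Answer: "TeNsOr"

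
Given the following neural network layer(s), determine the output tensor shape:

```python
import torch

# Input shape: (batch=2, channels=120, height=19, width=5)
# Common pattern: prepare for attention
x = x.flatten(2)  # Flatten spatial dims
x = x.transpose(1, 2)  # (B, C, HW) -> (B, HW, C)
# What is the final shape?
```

Input: (2, 120, 19, 5) -> after flatten(2): (2, 120, 95) -> Output: (2, 95, 120)

Answer: (2, 95, 120)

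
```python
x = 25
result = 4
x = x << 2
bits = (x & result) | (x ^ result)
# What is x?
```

Trace:
`x = 25` → x = 25
`result = 4` → result = 4
`x = x << 2` → x = 100
`bits = (x & result) | (x ^ result)` → bits = 100
So x = 100

Answer: 100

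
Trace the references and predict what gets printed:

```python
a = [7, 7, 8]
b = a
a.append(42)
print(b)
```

Key concept: basic list aliasing.
Step by step:
`a = [7, 7, 8]` → a = [7, 7, 8]
`b = a` → b = [7, 7, 8] (same object as a)
`a.append(42)` → a = [7, 7, 8, 42] (same object as b); b = [7, 7, 8, 42] (same object as a)
`print(b)` → prints [7, 7, 8, 42]

Answer: [7, 7, 8, 42]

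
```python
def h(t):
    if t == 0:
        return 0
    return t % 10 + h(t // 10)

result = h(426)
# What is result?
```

Sum of digits of 426: 6 + 2 + 4 = 12

Answer: 12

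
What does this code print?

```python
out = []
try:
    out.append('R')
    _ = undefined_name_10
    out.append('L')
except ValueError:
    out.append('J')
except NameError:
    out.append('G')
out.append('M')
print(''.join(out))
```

Execution trace: 'R' (try body) → 'G' (except NameError) → 'M' (after the try/except). Output: RGM

Answer: RGM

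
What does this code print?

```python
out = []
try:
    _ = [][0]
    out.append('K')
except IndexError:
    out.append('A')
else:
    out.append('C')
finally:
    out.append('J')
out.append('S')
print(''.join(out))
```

Execution trace: 'A' (except IndexError) → 'J' (finally) → 'S' (after the try/except). Output: AJS

Answer: AJS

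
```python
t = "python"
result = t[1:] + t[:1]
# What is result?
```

Trace:
`t = "python"` → t = 'python'
`result = t[1:] + t[:1]` → result = 'ythonp'
So result = 'ythonp'

Answer: 'ythonp'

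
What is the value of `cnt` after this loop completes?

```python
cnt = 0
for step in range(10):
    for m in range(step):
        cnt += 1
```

Triangle number: 0+1+2+...+9
`cnt` takes the values: 0 → 1 → 2 → 3 → 4 → 5 → 6 → 7 → 8 → 9 → 10 → 11 → 12 → 13 → 14 → 15 → 16 → 17 → 18 → 19 → 20 → 21 → 22 → 23 → 24 → 25 → 26 → 27 → 28 → 29 → … → 41 → 42 → 43 → 44 → 45

Answer: 45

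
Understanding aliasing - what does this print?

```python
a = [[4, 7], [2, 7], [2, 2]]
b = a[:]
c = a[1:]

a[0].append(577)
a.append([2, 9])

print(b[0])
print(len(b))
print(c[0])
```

Key concept: slice with nested mutation.
Step by step:
`a = [[4, 7], [2, 7], [2, 2]]` → a = [[4, 7], [2, 7], [2, 2]]
`b = a[:]` → b = [[4, 7], [2, 7], [2, 2]]
`c = a[1:]` → c = [[2, 7], [2, 2]]
`a[0].append(577)` → a = [[4, 7, 577], [2, 7], [2, 2]]; b = [[4, 7, 577], [2, 7], [2, 2]]
`a.append([2, 9])` → a = [[4, 7, 577], [2, 7], [2, 2], [2, 9]]
`print(b[0])` → prints [4, 7, 577]
`print(len(b))` → prints 3
`print(c[0])` → prints [2, 7]

Answer:
[4, 7, 577]
3
[2, 7]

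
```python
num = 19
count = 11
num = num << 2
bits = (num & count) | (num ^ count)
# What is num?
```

Trace:
`num = 19` → num = 19
`count = 11` → count = 11
`num = num << 2` → num = 76
`bits = (num & count) | (num ^ count)` → bits = 79
So num = 76

Answer: 76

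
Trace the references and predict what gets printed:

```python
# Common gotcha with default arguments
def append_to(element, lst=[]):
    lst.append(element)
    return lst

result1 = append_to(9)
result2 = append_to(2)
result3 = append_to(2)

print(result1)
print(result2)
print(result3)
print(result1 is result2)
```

Key concept: mutable default argument gotcha.
Step by step:
`result1 = append_to(9)` → result1 = [9]
`result2 = append_to(2)` → result1 = [9, 2] (same object as result2); result2 = [9, 2] (same object as result1)
`result3 = append_to(2)` → result1 = [9, 2, 2] (same object as result2, result3); result2 = [9, 2, 2] (same object as result1, result3); result3 = [9, 2, 2] (same object as result1, result2)
`print(result1)` → prints [9, 2, 2]
`print(result2)` → prints [9, 2, 2]
`print(result3)` → prints [9, 2, 2]
`print(result1 is result2)` → prints True

Answer:
[9, 2, 2]
[9, 2, 2]
[9, 2, 2]
True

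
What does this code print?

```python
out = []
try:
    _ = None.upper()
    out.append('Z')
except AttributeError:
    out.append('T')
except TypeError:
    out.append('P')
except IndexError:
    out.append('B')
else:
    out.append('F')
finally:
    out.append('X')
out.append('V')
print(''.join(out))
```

Execution trace: 'T' (except AttributeError) → 'X' (finally) → 'V' (after the try/except). Output: TXV

Answer: TXV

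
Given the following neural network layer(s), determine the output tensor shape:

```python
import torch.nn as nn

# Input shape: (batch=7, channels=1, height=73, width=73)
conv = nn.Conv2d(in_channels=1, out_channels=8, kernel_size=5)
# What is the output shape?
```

Input: (7, 1, 73, 73) -> Output: (7, 8, 69, 69)

Answer: (7, 8, 69, 69)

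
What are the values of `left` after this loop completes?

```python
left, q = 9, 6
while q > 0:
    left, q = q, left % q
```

GCD of 9 and 6
`left` takes the values: 9 → 6 → 3

Answer: 3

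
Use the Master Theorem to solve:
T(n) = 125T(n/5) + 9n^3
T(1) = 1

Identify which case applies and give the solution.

a=125, b=5, f(n)=9n^3. log_5(125) = 3. Since c=3 = 3, Case 2 applies: T(n) = Θ(n^log_b(a) · log n) = O(n^3 log n).

Answer: O(n^3 log n) - Case 2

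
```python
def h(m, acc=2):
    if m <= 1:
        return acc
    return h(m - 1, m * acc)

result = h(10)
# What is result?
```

Accumulator trace (n, acc): (10, 2) -> (9, 20) -> (8, 180) -> (7, 1440) -> (6, 10080) -> (5, 60480) -> (4, 302400) -> (3, 1209600) -> (2, 3628800) -> (1, 7257600) -> return 7257600

Answer: 7257600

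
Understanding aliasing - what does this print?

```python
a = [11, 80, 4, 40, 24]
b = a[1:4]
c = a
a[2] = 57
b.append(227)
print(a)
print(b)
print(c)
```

Key concept: slice vs alias.
Step by step:
`a = [11, 80, 4, 40, 24]` → a = [11, 80, 4, 40, 24]
`b = a[1:4]` → b = [80, 4, 40]
`c = a` → c = [11, 80, 4, 40, 24] (same object as a)
`a[2] = 57` → a = [11, 80, 57, 40, 24] (same object as c); c = [11, 80, 57, 40, 24] (same object as a)
`b.append(227)` → b = [80, 4, 40, 227]
`print(a)` → prints [11, 80, 57, 40, 24]
`print(b)` → prints [80, 4, 40, 227]
`print(c)` → prints [11, 80, 57, 40, 24]

Answer:
[11, 80, 57, 40, 24]
[80, 4, 40, 227]
[11, 80, 57, 40, 24]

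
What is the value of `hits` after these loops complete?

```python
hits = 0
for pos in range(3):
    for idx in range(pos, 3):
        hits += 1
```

Upper triangle: 3 + 2 + ... + 1
`hits` takes the values: 0 → 1 → 2 → 3 → 4 → 5 → 6

Answer: 6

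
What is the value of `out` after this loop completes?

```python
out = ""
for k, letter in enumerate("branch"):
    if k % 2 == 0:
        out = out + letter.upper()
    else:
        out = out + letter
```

Uppercase even positions in 'branch'
`out` takes the values: "" → "B" → "Br" → "BrA" → "BrAn" → "BrAnC" → "BrAnCh"

Answer: "BrAnCh"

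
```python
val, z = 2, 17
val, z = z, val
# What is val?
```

Trace:
`val, z = 2, 17` → val = 2; z = 17
`val, z = z, val` → val = 17; z = 2
So val = 17

Answer: 17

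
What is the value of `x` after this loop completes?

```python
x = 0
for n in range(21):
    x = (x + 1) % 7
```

Increment mod 7, 21 times = 0
`x` takes the values: 0 → 1 → 2 → 3 → 4 → 5 → 6 → 0 → 1 → 2 → 3 → 4 → 5 → 6 → 0 → 1 → 2 → 3 → 4 → 5 → 6 → 0

Answer: 0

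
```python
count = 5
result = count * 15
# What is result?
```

Trace:
`count = 5` → count = 5
`result = count * 15` → result = 75
So result = 75

Answer: 75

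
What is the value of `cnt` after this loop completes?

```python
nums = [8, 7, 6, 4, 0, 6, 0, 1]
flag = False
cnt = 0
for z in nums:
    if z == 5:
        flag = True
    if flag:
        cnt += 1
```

Count elements after first 5 in [8, 7, 6, 4, 0, 6, 0, 1]
`cnt` takes the values: 0

Answer: 0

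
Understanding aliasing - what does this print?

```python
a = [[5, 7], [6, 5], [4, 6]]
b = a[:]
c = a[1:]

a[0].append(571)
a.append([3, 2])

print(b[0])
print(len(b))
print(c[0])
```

Key concept: slice with nested mutation.
Step by step:
`a = [[5, 7], [6, 5], [4, 6]]` → a = [[5, 7], [6, 5], [4, 6]]
`b = a[:]` → b = [[5, 7], [6, 5], [4, 6]]
`c = a[1:]` → c = [[6, 5], [4, 6]]
`a[0].append(571)` → a = [[5, 7, 571], [6, 5], [4, 6]]; b = [[5, 7, 571], [6, 5], [4, 6]]
`a.append([3, 2])` → a = [[5, 7, 571], [6, 5], [4, 6], [3, 2]]
`print(b[0])` → prints [5, 7, 571]
`print(len(b))` → prints 3
`print(c[0])` → prints [6, 5]

Answer:
[5, 7, 571]
3
[6, 5]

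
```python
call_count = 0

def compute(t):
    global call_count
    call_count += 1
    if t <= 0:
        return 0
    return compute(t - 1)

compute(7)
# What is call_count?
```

Linear recursion stepping by 1: 8 calls from t=7 down to ≤0.

Answer: 8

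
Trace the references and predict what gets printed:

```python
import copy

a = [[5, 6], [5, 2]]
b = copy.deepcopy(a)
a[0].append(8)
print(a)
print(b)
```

Key concept: deep copy is fully independent.
Step by step:
`a = [[5, 6], [5, 2]]` → a = [[5, 6], [5, 2]]
`b = copy.deepcopy(a)` → b = [[5, 6], [5, 2]]
`a[0].append(8)` → a = [[5, 6, 8], [5, 2]]
`print(a)` → prints [[5, 6, 8], [5, 2]]
`print(b)` → prints [[5, 6], [5, 2]]

Answer:
[[5, 6, 8], [5, 2]]
[[5, 6], [5, 2]]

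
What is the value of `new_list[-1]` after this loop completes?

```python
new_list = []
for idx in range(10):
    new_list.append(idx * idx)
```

Last element of squares 0 to 9
`new_list` takes the values: [] → [0] → [0, 1] → [0, 1, 4] → [0, 1, 4, 9] → [0, 1, 4, 9, 16] → [0, 1, 4, 9, 16, 25] → [0, 1, 4, 9, 16, 25, 36] → [0, 1, 4, 9, 16, 25, 36, 49] → [0, 1, 4, 9, 16, 25, 36, 49, 64] → [0, 1, 4, 9, 16, 25, 36, 49, 64, 81]
So `new_list[-1]` = 81

Answer: 81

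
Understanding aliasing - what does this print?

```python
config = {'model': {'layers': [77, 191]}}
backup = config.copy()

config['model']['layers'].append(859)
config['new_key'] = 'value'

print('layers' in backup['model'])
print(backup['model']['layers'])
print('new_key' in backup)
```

Key concept: shallow copy gotcha with nested dict.
Step by step:
`config = {'model': {'layers': [77, 191]}}` → config = {'model': {'layers': [77, 191]}}
`backup = config.copy()` → backup = {'model': {'layers': [77, 191]}}
`config['model']['layers'].append(859)` → config = {'model': {'layers': [77, 191, 859]}}; backup = {'model': {'layers': [77, 191, 859]}}
`config['new_key'] = 'value'` → config = {'model': {'layers': [77, 191, 859]}, 'new_key': 'value'}
`print('layers' in backup['model'])` → prints True
`print(backup['model']['layers'])` → prints [77, 191, 859]
`print('new_key' in backup)` → prints False

Answer:
True
[77, 191, 859]
False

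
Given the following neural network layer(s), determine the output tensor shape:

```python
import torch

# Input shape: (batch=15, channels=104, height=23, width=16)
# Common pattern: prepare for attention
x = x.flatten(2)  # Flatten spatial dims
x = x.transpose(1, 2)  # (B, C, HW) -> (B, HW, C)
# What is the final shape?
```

Input: (15, 104, 23, 16) -> after flatten(2): (15, 104, 368) -> Output: (15, 368, 104)

Answer: (15, 368, 104)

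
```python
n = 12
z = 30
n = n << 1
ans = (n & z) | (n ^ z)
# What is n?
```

Trace:
`n = 12` → n = 12
`z = 30` → z = 30
`n = n << 1` → n = 24
`ans = (n & z) | (n ^ z)` → ans = 30
So n = 24

Answer: 24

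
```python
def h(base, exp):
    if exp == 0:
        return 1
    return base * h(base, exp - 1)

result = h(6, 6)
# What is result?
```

h(6, 6) = 6 * 6 * 6 * 6 * 6 * 6 = 46656

Answer: 46656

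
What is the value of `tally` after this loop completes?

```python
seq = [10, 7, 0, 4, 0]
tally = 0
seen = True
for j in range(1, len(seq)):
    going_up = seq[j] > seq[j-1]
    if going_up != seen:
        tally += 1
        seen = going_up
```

Count direction changes in [10, 7, 0, 4, 0]
`tally` takes the values: 0 → 1 → 2 → 3

Answer: 3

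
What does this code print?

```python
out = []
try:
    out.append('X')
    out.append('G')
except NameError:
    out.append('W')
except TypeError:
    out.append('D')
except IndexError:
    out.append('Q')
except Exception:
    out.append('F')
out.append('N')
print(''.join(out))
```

Execution trace: 'X' (try body) → 'G' (try body, no exception) → 'N' (after the try/except). Output: XGN

Answer: XGN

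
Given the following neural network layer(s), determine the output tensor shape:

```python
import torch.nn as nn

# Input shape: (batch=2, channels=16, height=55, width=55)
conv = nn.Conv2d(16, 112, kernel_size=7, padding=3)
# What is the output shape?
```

Input: (2, 16, 55, 55) -> Output: (2, 112, 55, 55)

Answer: (2, 112, 55, 55)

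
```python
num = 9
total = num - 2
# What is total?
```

Trace:
`num = 9` → num = 9
`total = num - 2` → total = 7
So total = 7

Answer: 7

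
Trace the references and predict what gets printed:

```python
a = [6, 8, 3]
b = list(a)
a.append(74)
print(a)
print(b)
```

Key concept: list() constructor creates copy.
Step by step:
`a = [6, 8, 3]` → a = [6, 8, 3]
`b = list(a)` → b = [6, 8, 3]
`a.append(74)` → a = [6, 8, 3, 74]
`print(a)` → prints [6, 8, 3, 74]
`print(b)` → prints [6, 8, 3]

Answer:
[6, 8, 3, 74]
[6, 8, 3]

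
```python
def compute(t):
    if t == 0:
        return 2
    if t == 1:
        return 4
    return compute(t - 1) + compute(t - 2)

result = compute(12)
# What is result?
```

Build up from base cases: compute(0)=2, compute(1)=4, compute(2)=6, compute(3)=10, compute(4)=16, compute(5)=26, compute(6)=42, ..., compute(12)=754

Answer: 754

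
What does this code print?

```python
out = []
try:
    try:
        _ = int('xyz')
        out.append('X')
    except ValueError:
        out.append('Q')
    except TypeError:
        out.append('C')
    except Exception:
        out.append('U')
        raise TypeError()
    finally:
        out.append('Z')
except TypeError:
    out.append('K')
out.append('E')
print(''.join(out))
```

Execution trace: 'Q' (inner except ValueError) → 'Z' (inner finally) → 'E' (after the try/except). Output: QZE

Answer: QZE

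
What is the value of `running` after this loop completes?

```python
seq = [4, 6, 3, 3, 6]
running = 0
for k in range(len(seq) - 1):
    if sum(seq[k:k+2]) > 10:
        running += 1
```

Count windows with sum > 10
`running` takes the values: 0

Answer: 0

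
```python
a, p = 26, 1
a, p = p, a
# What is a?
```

Trace:
`a, p = 26, 1` → a = 26; p = 1
`a, p = p, a` → a = 1; p = 26
So a = 1

Answer: 1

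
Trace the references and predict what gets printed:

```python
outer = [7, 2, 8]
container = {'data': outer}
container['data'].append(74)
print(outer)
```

Key concept: dict holds reference to list.
Step by step:
`outer = [7, 2, 8]` → outer = [7, 2, 8]
`container = {'data': outer}` → container = {'data': [7, 2, 8]}
`container['data'].append(74)` → outer = [7, 2, 8, 74]; container = {'data': [7, 2, 8, 74]}
`print(outer)` → prints [7, 2, 8, 74]

Answer: [7, 2, 8, 74]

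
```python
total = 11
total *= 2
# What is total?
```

Trace:
`total = 11` → total = 11
`total *= 2` → total = 22
So total = 22

Answer: 22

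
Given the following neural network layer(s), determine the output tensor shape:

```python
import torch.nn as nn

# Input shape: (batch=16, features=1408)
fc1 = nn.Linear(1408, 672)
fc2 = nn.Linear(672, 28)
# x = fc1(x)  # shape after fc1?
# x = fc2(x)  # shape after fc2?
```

Input: (16, 1408) -> after fc1: (16, 672) -> Output: (16, 28)

Answer: (16, 28)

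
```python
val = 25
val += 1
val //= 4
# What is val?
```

Trace:
`val = 25` → val = 25
`val += 1` → val = 26
`val //= 4` → val = 6
So val = 6

Answer: 6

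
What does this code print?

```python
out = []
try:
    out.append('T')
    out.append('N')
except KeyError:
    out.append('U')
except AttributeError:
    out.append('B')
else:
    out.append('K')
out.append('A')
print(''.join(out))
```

Execution trace: 'T' (try body) → 'N' (try body, no exception) → 'K' (else) → 'A' (after the try/except). Output: TNKA

Answer: TNKA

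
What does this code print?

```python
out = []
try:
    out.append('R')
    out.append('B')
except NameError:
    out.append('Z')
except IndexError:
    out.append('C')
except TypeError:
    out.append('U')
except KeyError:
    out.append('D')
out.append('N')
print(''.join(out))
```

Execution trace: 'R' (try body) → 'B' (try body, no exception) → 'N' (after the try/except). Output: RBN

Answer: RBN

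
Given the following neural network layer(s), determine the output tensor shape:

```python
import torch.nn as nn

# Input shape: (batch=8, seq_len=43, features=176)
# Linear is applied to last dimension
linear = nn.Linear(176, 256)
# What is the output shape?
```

Input: (8, 43, 176) -> Output: (8, 43, 256)

Answer: (8, 43, 256)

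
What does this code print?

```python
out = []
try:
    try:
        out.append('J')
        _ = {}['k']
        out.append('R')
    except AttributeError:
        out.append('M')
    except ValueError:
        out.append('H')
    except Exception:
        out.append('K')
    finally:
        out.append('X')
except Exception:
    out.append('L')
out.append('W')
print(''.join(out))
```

Execution trace: 'J' (inner try body) → 'K' (inner except Exception) → 'X' (inner finally) → 'W' (after the try/except). Output: JKXW

Answer: JKXW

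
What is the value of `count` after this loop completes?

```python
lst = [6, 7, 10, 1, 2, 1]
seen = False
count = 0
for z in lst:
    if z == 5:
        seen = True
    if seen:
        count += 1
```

Count elements after first 5 in [6, 7, 10, 1, 2, 1]
`count` takes the values: 0

Answer: 0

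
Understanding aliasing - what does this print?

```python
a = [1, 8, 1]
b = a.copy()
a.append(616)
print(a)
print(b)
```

Key concept: list.copy() creates independent copy.
Step by step:
`a = [1, 8, 1]` → a = [1, 8, 1]
`b = a.copy()` → b = [1, 8, 1]
`a.append(616)` → a = [1, 8, 1, 616]
`print(a)` → prints [1, 8, 1, 616]
`print(b)` → prints [1, 8, 1]

Answer:
[1, 8, 1, 616]
[1, 8, 1]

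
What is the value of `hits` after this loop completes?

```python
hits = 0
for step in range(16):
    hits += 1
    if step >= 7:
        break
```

Loop breaks when step reaches 7, hits is 8
`hits` takes the values: 0 → 1 → 2 → 3 → 4 → 5 → 6 → 7 → 8

Answer: 8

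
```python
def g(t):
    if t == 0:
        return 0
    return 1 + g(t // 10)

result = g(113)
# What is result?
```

Count of digits of 113: 3

Answer: 3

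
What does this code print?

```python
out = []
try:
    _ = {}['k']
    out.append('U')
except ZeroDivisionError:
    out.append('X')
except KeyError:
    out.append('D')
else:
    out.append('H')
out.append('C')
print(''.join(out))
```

Execution trace: 'D' (except KeyError) → 'C' (after the try/except). Output: DC

Answer: DC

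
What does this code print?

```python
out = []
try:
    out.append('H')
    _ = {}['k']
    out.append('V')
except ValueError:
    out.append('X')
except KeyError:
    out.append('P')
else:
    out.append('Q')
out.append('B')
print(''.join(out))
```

Execution trace: 'H' (try body) → 'P' (except KeyError) → 'B' (after the try/except). Output: HPB

Answer: HPB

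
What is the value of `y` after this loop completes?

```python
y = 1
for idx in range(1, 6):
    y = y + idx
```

Start at 1, add 1 through 5
`y` takes the values: 1 → 2 → 4 → 7 → 11 → 16

Answer: 16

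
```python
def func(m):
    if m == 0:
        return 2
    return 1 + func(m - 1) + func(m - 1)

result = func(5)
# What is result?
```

func(m) = 1 + 2·func(m-1), func(0)=2. Closed form: (2+1)·2^5 - 1 = 95.

Answer: 95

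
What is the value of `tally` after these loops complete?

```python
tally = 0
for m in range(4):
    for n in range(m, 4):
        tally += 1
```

Upper triangle: 4 + 3 + ... + 1
`tally` takes the values: 0 → 1 → 2 → 3 → 4 → 5 → 6 → 7 → 8 → 9 → 10

Answer: 10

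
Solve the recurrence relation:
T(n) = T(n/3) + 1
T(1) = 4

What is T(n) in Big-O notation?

Each step divides n by 3 and adds 1. After log_3(n) steps we reach T(1)=4. So T(n) = 1·log_3(n) + 4 = O(log n).

Answer: O(log n)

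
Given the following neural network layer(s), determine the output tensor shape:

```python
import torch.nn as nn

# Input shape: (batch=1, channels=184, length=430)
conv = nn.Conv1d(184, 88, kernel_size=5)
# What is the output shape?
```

Input: (1, 184, 430) -> Output: (1, 88, 426)

Answer: (1, 88, 426)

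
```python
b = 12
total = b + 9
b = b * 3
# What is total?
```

Trace:
`b = 12` → b = 12
`total = b + 9` → total = 21
`b = b * 3` → b = 36
So total = 21

Answer: 21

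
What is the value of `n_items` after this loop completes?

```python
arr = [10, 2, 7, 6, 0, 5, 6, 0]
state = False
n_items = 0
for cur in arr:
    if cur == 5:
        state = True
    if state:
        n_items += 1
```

Count elements after first 5 in [10, 2, 7, 6, 0, 5, 6, 0]
`n_items` takes the values: 0 → 1 → 2 → 3

Answer: 3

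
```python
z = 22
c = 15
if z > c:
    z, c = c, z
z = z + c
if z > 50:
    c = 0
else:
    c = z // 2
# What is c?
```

Trace:
`z = 22` → z = 22
`c = 15` → c = 15
`if z > c: ...` → z > c is True → z = 15; c = 22
`z = z + c` → z = 37
`if z > 50: ...` → z > 50 is False, take else branch → c = 18
So c = 18

Answer: 18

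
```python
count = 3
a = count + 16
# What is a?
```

Trace:
`count = 3` → count = 3
`a = count + 16` → a = 19
So a = 19

Answer: 19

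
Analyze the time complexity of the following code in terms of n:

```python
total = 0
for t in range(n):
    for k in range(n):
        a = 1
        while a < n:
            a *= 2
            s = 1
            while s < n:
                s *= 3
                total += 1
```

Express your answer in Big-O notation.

Each loop level contributes: n × n × log n × log n. Multiplying the contributions gives O(n^2 log² n).

Answer: O(n^2 log² n)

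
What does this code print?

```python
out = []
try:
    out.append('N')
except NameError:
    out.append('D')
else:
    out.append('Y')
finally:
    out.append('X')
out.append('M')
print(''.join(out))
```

Execution trace: 'N' (try body, no exception) → 'Y' (else) → 'X' (finally) → 'M' (after the try/except). Output: NYXM

Answer: NYXM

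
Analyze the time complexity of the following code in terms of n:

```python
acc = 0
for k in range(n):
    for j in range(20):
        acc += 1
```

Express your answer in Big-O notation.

Each loop level contributes: n × 1. Multiplying the contributions gives O(n).

Answer: O(n)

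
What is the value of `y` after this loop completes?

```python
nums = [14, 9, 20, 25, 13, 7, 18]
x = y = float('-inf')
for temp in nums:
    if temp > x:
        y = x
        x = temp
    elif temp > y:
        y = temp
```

Second largest (with repeats) in [14, 9, 20, 25, 13, 7, 18]
`y` takes the values: -inf → 9 → 14 → 20

Answer: 20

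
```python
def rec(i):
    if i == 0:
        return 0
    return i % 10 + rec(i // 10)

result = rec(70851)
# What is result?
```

Sum of digits of 70851: 1 + 5 + 8 + 0 + 7 = 21

Answer: 21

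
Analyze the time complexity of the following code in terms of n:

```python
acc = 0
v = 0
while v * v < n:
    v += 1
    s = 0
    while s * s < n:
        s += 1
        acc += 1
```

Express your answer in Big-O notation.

Each loop level contributes: √n × √n. Multiplying the contributions gives O(n).

Answer: O(n)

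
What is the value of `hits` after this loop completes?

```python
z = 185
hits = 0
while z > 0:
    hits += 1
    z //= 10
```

Count digits by repeated division by 10
`hits` takes the values: 0 → 1 → 2 → 3

Answer: 3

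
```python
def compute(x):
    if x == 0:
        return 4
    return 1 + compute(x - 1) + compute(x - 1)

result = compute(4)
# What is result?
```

compute(x) = 1 + 2·compute(x-1), compute(0)=4. Closed form: (4+1)·2^4 - 1 = 79.

Answer: 79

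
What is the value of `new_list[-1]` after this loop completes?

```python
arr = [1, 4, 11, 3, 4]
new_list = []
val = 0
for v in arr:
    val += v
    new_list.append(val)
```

Cumulative sum ends at 23
`new_list` takes the values: [] → [1] → [1, 5] → [1, 5, 16] → [1, 5, 16, 19] → [1, 5, 16, 19, 23]
So `new_list[-1]` = 23

Answer: 23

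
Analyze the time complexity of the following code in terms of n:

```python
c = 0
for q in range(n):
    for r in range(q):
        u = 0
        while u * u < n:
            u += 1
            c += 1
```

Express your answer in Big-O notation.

Each loop level contributes: n × n × √n. Multiplying the contributions gives O(n^2√n).

Answer: O(n^2√n)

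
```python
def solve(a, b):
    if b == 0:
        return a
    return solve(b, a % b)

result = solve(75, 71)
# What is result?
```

solve(75, 71) -> solve(71, 4) -> solve(4, 3) -> solve(3, 1) -> solve(1, 0) -> 1

Answer: 1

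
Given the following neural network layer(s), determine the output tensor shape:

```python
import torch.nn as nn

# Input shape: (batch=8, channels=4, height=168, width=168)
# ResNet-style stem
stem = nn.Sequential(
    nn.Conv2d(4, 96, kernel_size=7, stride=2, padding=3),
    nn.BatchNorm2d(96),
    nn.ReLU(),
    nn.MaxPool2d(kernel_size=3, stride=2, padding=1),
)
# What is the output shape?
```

Input: (8, 4, 168, 168) -> after Conv2d 7x7 stride=2: (8, 96, 84, 84) -> Output: (8, 96, 42, 42)

Answer: (8, 96, 42, 42)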